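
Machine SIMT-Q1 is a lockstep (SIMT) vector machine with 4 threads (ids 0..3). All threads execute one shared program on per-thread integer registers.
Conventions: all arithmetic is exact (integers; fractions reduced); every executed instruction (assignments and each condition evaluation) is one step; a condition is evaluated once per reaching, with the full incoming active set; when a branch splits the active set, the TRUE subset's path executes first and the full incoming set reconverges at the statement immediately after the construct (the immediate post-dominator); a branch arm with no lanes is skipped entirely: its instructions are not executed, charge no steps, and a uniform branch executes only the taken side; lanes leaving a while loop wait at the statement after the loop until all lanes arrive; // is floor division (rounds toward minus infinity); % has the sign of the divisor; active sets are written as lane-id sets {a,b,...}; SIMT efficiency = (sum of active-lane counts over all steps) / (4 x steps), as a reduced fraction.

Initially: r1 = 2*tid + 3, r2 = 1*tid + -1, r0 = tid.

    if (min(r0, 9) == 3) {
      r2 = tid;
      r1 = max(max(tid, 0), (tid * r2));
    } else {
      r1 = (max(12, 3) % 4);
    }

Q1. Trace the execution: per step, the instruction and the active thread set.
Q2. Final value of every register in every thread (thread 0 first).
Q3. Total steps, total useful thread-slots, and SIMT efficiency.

step 0: eval (min(r0, 9) == 3)       {0,1,2,3}
step 1: r2 <- tid                    {3}
step 2: r1 <- max(max(tid, 0), (tid * r2)) {3}
step 3: r1 <- (max(12, 3) % 4)       {0,1,2}

Answer: 4 steps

r1: 0,0,0,9
r2: -1,0,1,3
r0: 0,1,2,3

steps = 4; useful = 9; efficiency = 9/16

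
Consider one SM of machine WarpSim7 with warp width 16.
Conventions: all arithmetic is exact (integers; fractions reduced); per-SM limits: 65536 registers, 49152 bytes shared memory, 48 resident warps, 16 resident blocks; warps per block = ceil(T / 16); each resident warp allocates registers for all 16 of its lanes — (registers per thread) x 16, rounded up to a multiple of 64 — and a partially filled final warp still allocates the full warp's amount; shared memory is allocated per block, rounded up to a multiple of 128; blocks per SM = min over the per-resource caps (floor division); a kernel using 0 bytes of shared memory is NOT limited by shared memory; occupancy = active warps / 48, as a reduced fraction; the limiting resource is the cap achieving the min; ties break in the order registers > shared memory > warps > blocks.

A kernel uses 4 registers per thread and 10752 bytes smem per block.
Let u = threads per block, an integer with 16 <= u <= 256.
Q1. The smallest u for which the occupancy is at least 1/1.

Answer: u = 177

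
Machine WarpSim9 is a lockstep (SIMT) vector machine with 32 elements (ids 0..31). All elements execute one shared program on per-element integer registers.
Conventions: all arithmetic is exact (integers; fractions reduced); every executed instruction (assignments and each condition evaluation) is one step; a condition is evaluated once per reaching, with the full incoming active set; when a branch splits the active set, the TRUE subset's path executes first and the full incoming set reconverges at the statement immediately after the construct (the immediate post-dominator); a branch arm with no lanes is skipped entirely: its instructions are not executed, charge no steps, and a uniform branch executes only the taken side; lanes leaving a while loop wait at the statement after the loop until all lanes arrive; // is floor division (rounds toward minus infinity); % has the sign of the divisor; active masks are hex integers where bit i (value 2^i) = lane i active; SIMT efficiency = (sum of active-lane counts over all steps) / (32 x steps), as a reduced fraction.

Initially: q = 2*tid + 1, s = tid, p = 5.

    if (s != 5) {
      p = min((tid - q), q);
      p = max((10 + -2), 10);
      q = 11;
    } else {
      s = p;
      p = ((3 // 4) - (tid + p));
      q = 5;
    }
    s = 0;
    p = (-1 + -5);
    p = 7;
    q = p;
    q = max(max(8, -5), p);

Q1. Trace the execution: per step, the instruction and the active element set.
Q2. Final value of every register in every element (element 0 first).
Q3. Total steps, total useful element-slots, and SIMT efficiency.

step 0: eval (s != 5)                0xffffffff
step 1: p <- min((tid - q), q)       0xffffffdf
step 2: p <- max((10 + -2), 10)      0xffffffdf
step 3: q <- 11                      0xffffffdf
step 4: s <- p                       0x00000020
step 5: p <- ((3 // 4) - (tid + p))  0x00000020
step 6: q <- 5                       0x00000020
step 7: s <- 0                       0xffffffff
step 8: p <- (-1 + -5)               0xffffffff
step 9: p <- 7                       0xffffffff
step 10: q <- p                       0xffffffff
step 11: q <- max(max(8, -5), p)      0xffffffff

Answer: 12 steps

q: 8,8,8,8,8,8,8,8,8,8,8,8,8,8,8,8,8,8,8,8,8,8,8,8,8,8,8,8,8,8,8,8
s: 0,0,0,0,0,0,0,0,0,0,0,0,0,0,0,0,0,0,0,0,0,0,0,0,0,0,0,0,0,0,0,0
p: 7,7,7,7,7,7,7,7,7,7,7,7,7,7,7,7,7,7,7,7,7,7,7,7,7,7,7,7,7,7,7,7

steps = 12; useful = 288; efficiency = 288/384 = 3/4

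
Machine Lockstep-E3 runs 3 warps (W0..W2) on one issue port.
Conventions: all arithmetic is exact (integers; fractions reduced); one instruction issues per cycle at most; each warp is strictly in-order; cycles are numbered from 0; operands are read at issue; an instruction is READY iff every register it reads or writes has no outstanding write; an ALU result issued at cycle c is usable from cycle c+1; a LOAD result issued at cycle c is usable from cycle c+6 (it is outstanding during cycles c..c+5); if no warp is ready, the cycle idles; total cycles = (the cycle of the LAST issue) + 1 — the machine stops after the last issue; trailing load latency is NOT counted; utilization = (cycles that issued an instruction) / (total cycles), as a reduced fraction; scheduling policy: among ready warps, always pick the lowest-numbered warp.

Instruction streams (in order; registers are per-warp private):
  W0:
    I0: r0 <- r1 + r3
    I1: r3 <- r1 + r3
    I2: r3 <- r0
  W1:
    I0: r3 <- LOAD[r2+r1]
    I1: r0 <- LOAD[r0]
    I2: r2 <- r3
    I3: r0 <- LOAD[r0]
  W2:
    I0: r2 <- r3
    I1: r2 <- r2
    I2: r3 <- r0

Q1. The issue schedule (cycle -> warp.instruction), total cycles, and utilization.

cycle 0: W0.I0
cycle 1: W0.I1
cycle 2: W0.I2
cycle 3: W1.I0
cycle 4: W1.I1
cycle 5: W2.I0
cycle 6: W2.I1
cycle 7: W2.I2
cycle 8: idle
cycle 9: W1.I2
cycle 10: W1.I3

Answer: 11 cycles, utilization 10/11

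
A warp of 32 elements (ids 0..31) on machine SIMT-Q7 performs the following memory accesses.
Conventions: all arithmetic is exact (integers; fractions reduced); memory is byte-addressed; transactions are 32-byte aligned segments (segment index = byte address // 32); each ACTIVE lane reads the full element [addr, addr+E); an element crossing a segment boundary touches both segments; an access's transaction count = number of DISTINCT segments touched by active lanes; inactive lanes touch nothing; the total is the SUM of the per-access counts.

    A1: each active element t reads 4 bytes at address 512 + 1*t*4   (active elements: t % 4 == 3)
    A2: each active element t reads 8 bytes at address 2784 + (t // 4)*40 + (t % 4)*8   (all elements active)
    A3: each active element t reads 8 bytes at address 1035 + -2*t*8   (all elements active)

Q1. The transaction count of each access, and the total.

A1: 4 transactions
A2: 10 transactions
A3: 17 transactions

Answer: 4,10,17; total 31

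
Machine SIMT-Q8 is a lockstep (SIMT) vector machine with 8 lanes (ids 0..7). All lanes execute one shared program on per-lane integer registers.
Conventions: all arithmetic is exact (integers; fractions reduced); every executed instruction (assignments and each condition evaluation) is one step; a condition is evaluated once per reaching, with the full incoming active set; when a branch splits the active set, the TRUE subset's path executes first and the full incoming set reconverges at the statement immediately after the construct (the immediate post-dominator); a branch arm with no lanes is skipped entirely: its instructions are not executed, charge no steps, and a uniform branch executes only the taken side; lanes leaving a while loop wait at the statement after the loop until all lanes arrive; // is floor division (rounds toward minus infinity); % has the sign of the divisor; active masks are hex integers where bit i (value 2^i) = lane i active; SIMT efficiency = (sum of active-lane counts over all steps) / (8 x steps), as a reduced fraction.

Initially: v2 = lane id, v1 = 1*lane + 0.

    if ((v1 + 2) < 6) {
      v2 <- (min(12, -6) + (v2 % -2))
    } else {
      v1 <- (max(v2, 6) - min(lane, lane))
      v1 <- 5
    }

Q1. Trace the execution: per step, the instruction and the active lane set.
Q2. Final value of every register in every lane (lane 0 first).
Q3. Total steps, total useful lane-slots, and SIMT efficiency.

step 0: eval ((v1 + 2) < 6)          0xff
step 1: v2 <- (min(12, -6) + (v2 % -2)) 0x0f
step 2: v1 <- (max(v2, 6) - min(lane, lane)) 0xf0
step 3: v1 <- 5                      0xf0

Answer: 4 steps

v2: -6,-7,-6,-7,4,5,6,7
v1: 0,1,2,3,5,5,5,5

steps = 4; useful = 20; efficiency = 20/32 = 5/8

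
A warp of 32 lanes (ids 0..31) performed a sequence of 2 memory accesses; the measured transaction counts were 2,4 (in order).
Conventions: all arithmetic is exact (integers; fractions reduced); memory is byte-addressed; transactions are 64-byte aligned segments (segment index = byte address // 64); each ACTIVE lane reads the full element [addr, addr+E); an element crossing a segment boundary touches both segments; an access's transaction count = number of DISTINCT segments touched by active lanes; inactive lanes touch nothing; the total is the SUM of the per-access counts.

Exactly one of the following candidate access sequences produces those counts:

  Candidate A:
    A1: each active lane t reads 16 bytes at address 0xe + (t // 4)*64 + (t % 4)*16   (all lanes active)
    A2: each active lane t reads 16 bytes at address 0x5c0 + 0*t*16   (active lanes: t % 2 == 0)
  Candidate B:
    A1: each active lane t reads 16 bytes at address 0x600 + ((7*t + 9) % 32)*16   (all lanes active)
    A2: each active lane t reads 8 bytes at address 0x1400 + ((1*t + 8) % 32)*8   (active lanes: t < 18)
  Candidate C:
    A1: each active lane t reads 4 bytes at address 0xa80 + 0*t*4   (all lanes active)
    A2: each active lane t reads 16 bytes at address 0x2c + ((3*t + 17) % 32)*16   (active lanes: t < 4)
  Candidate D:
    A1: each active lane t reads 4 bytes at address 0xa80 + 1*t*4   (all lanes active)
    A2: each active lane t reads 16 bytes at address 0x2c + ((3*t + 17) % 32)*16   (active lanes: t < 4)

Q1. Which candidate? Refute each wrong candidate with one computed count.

A: A1 gives 9 transactions, not 2
B: A1 gives 8 transactions, not 2
C: A1 gives 1 transaction, not 2
D: all counts match (2,4)

Answer: D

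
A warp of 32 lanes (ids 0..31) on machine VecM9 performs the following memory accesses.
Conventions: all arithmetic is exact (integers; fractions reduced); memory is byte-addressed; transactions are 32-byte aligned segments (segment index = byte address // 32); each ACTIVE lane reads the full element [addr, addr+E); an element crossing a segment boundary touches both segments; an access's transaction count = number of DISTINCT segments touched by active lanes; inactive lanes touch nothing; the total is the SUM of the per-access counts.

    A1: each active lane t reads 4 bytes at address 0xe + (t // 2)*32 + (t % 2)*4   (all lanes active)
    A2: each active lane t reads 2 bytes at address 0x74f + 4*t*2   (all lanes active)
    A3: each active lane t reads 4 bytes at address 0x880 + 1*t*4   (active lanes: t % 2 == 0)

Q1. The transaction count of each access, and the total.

A1: 16 transactions
A2: 9 transactions
A3: 4 transactions

Answer: 16,9,4; total 29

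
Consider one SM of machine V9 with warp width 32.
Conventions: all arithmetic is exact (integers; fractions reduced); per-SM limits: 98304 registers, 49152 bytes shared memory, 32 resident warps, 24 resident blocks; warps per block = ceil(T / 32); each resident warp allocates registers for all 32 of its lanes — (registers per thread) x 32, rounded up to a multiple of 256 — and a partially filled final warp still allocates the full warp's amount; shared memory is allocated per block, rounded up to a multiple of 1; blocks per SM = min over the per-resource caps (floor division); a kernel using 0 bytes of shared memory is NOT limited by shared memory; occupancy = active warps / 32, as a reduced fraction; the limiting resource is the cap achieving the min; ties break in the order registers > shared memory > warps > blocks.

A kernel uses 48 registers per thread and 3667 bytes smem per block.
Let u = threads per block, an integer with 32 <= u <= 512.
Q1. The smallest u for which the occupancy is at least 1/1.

Answer: u = 97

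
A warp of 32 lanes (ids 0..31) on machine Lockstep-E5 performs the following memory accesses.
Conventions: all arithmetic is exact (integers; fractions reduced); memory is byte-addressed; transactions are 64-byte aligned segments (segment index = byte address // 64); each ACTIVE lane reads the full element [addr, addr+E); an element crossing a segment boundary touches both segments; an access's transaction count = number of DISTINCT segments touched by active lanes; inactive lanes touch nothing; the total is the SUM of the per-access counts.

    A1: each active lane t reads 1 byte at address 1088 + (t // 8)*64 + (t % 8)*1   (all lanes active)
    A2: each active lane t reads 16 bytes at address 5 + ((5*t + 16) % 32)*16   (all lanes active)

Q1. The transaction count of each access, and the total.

A1: 4 transactions
A2: 9 transactions

Answer: 4,9; total 13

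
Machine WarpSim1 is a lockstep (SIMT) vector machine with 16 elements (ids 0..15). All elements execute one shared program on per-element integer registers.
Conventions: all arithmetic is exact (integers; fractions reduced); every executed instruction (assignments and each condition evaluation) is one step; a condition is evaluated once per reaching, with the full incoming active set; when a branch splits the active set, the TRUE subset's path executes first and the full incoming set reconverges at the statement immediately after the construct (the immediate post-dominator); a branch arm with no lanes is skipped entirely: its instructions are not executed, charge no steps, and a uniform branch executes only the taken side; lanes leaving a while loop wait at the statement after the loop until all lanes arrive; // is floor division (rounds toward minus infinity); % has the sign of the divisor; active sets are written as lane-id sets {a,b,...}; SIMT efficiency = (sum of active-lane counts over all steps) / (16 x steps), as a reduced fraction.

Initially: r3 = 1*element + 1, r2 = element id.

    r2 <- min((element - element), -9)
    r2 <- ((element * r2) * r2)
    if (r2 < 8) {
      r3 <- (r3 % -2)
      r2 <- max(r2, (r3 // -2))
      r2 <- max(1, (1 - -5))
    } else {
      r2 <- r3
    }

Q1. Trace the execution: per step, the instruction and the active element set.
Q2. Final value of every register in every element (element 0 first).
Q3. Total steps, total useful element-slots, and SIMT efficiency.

step 0: r2 <- min((element - element), -9) {0,1,2,3,4,5,6,7,8,9,10,11,12,13,14,15}
step 1: r2 <- ((element * r2) * r2)  {0,1,2,3,4,5,6,7,8,9,10,11,12,13,14,15}
step 2: eval (r2 < 8)                {0,1,2,3,4,5,6,7,8,9,10,11,12,13,14,15}
step 3: r3 <- (r3 % -2)              {0}
step 4: r2 <- max(r2, (r3 // -2))    {0}
step 5: r2 <- max(1, (1 - -5))       {0}
step 6: r2 <- r3                     {1,2,3,4,5,6,7,8,9,10,11,12,13,14,15}

Answer: 7 steps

r3: -1,2,3,4,5,6,7,8,9,10,11,12,13,14,15,16
r2: 6,2,3,4,5,6,7,8,9,10,11,12,13,14,15,16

steps = 7; useful = 66; efficiency = 66/112 = 33/56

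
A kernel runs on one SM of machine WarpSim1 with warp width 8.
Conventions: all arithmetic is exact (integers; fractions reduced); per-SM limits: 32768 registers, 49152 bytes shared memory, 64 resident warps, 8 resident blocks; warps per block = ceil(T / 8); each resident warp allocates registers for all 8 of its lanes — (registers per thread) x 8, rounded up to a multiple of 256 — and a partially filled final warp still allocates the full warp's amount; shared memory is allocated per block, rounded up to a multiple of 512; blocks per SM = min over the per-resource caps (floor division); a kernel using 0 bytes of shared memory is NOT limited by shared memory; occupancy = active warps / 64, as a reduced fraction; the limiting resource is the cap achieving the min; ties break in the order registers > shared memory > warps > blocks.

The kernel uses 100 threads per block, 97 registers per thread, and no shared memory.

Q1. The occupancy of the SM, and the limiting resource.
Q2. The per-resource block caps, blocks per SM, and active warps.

Answer: occupancy 13/32, limited by registers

registers: 2 blocks
shared memory: no limit (kernel uses none)
warps: 4 blocks
blocks: 8 blocks

Answer: 2 blocks, 26 active warps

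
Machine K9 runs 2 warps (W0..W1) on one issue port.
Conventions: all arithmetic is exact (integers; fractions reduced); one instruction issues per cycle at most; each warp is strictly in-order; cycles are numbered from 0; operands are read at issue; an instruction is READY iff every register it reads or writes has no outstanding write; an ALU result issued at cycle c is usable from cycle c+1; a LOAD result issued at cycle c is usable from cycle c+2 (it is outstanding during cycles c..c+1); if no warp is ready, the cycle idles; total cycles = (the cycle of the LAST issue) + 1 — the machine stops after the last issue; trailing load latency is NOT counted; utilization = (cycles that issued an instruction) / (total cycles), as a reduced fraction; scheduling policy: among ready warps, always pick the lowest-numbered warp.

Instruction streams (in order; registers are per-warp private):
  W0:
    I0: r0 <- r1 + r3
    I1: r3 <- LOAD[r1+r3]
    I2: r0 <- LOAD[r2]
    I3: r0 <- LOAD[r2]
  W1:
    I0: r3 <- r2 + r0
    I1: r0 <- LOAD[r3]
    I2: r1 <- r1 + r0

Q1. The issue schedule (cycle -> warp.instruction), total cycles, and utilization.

cycle 0: W0.I0
cycle 1: W0.I1
cycle 2: W0.I2
cycle 3: W1.I0
cycle 4: W0.I3
cycle 5: W1.I1
cycle 6: idle
cycle 7: W1.I2

Answer: 8 cycles, utilization 7/8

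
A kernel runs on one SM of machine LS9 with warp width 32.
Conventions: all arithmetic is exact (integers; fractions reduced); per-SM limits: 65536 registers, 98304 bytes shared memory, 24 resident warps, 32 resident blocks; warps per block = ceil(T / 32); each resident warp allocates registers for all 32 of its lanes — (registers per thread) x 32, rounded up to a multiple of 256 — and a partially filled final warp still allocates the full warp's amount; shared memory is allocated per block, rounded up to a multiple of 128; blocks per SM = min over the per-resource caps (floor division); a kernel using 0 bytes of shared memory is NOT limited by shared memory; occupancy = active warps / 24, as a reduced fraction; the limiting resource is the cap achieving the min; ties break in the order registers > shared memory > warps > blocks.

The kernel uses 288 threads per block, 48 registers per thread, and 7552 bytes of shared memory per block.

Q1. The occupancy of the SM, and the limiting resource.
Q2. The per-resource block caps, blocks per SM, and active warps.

Answer: occupancy 3/4, limited by warps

registers: 4 blocks
shared memory: 13 blocks
warps: 2 blocks
blocks: 32 blocks

Answer: 2 blocks, 18 active warps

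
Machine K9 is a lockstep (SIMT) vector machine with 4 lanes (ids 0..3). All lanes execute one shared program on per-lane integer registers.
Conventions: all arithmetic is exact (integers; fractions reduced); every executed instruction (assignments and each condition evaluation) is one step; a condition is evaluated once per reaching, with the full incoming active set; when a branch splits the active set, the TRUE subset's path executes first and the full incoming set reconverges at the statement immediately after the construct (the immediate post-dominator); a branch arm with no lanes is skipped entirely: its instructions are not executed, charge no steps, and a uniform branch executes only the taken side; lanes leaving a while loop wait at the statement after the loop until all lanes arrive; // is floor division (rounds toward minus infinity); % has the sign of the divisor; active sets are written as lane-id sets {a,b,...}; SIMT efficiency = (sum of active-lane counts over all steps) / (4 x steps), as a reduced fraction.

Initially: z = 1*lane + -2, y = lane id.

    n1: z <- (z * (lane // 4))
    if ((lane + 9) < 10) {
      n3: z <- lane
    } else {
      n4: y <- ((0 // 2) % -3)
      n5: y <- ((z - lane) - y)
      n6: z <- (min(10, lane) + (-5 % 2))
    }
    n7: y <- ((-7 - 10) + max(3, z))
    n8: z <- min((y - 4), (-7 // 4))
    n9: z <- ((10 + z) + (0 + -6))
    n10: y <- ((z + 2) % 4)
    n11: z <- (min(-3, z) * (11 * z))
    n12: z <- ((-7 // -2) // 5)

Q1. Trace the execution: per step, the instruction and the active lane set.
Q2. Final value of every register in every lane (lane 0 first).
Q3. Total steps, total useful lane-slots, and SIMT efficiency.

step 0: z <- (z * (lane // 4))       {0,1,2,3}
step 1: eval ((lane + 9) < 10)       {0,1,2,3}
step 2: z <- lane                    {0}
step 3: y <- ((0 // 2) % -3)         {1,2,3}
step 4: y <- ((z - lane) - y)        {1,2,3}
step 5: z <- (min(10, lane) + (-5 % 2)) {1,2,3}
step 6: y <- ((-7 - 10) + max(3, z)) {0,1,2,3}
step 7: z <- min((y - 4), (-7 // 4)) {0,1,2,3}
step 8: z <- ((10 + z) + (0 + -6))   {0,1,2,3}
step 9: y <- ((z + 2) % 4)           {0,1,2,3}
step 10: z <- (min(-3, z) * (11 * z)) {0,1,2,3}
step 11: z <- ((-7 // -2) // 5)       {0,1,2,3}

Answer: 12 steps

z: 0,0,0,0
y: 0,0,0,1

steps = 12; useful = 42; efficiency = 42/48 = 7/8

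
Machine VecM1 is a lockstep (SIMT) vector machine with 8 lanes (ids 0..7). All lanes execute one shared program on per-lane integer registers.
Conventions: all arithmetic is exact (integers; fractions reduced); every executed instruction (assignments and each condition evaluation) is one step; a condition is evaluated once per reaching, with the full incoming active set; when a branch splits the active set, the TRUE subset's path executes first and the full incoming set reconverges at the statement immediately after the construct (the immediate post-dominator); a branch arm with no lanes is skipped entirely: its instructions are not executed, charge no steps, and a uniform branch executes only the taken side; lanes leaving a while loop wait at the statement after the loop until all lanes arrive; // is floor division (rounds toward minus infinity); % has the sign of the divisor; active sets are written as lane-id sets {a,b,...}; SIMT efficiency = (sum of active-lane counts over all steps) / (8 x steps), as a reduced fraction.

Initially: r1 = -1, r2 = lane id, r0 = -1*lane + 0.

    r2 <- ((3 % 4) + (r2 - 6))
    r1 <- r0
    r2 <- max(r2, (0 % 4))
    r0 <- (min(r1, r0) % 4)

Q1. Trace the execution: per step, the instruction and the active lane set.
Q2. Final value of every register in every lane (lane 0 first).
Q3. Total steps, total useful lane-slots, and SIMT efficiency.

step 0: r2 <- ((3 % 4) + (r2 - 6))   {0,1,2,3,4,5,6,7}
step 1: r1 <- r0                     {0,1,2,3,4,5,6,7}
step 2: r2 <- max(r2, (0 % 4))       {0,1,2,3,4,5,6,7}
step 3: r0 <- (min(r1, r0) % 4)      {0,1,2,3,4,5,6,7}

Answer: 4 steps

r1: 0,-1,-2,-3,-4,-5,-6,-7
r2: 0,0,0,0,1,2,3,4
r0: 0,3,2,1,0,3,2,1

steps = 4; useful = 32; efficiency = 32/32 = 1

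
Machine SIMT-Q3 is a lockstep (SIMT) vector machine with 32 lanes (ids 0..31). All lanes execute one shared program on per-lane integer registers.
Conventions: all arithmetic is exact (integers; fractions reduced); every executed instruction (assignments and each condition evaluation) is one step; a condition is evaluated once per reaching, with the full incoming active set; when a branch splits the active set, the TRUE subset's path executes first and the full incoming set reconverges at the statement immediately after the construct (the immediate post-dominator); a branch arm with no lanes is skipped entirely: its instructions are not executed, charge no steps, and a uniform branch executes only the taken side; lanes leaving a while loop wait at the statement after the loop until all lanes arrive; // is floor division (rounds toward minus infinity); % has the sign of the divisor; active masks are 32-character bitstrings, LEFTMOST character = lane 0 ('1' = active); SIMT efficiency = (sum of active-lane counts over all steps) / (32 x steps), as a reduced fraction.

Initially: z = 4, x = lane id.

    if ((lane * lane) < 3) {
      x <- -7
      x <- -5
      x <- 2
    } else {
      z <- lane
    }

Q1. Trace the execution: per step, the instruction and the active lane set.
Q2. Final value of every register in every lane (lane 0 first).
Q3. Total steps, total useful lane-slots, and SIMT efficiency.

step 0: eval ((lane * lane) < 3)     11111111111111111111111111111111
step 1: x <- -7                      11000000000000000000000000000000
step 2: x <- -5                      11000000000000000000000000000000
step 3: x <- 2                       11000000000000000000000000000000
step 4: z <- lane                    00111111111111111111111111111111

Answer: 5 steps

z: 4,4,2,3,4,5,6,7,8,9,10,11,12,13,14,15,16,17,18,19,20,21,22,23,24,25,26,27,28,29,30,31
x: 2,2,2,3,4,5,6,7,8,9,10,11,12,13,14,15,16,17,18,19,20,21,22,23,24,25,26,27,28,29,30,31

steps = 5; useful = 68; efficiency = 68/160 = 17/40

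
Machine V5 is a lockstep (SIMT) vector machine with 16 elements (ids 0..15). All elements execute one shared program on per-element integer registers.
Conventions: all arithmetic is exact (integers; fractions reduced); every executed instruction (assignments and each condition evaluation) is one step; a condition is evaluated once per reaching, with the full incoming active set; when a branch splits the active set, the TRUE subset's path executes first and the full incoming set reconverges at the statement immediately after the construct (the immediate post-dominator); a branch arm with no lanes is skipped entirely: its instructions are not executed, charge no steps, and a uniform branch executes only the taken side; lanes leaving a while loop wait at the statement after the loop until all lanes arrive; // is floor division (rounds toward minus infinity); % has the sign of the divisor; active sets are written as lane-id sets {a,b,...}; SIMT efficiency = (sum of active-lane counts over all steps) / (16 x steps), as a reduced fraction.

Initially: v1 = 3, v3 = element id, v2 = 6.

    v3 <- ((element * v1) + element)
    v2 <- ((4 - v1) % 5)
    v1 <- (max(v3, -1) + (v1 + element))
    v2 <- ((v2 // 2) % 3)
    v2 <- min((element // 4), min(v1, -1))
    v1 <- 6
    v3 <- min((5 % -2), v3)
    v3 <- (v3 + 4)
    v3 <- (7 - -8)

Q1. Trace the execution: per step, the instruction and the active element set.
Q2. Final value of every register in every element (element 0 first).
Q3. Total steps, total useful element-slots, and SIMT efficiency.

step 0: v3 <- ((element * v1) + element) {0,1,2,3,4,5,6,7,8,9,10,11,12,13,14,15}
step 1: v2 <- ((4 - v1) % 5)         {0,1,2,3,4,5,6,7,8,9,10,11,12,13,14,15}
step 2: v1 <- (max(v3, -1) + (v1 + element)) {0,1,2,3,4,5,6,7,8,9,10,11,12,13,14,15}
step 3: v2 <- ((v2 // 2) % 3)        {0,1,2,3,4,5,6,7,8,9,10,11,12,13,14,15}
step 4: v2 <- min((element // 4), min(v1, -1)) {0,1,2,3,4,5,6,7,8,9,10,11,12,13,14,15}
step 5: v1 <- 6                      {0,1,2,3,4,5,6,7,8,9,10,11,12,13,14,15}
step 6: v3 <- min((5 % -2), v3)      {0,1,2,3,4,5,6,7,8,9,10,11,12,13,14,15}
step 7: v3 <- (v3 + 4)               {0,1,2,3,4,5,6,7,8,9,10,11,12,13,14,15}
step 8: v3 <- (7 - -8)               {0,1,2,3,4,5,6,7,8,9,10,11,12,13,14,15}

Answer: 9 steps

v1: 6,6,6,6,6,6,6,6,6,6,6,6,6,6,6,6
v3: 15,15,15,15,15,15,15,15,15,15,15,15,15,15,15,15
v2: -1,-1,-1,-1,-1,-1,-1,-1,-1,-1,-1,-1,-1,-1,-1,-1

steps = 9; useful = 144; efficiency = 144/144 = 1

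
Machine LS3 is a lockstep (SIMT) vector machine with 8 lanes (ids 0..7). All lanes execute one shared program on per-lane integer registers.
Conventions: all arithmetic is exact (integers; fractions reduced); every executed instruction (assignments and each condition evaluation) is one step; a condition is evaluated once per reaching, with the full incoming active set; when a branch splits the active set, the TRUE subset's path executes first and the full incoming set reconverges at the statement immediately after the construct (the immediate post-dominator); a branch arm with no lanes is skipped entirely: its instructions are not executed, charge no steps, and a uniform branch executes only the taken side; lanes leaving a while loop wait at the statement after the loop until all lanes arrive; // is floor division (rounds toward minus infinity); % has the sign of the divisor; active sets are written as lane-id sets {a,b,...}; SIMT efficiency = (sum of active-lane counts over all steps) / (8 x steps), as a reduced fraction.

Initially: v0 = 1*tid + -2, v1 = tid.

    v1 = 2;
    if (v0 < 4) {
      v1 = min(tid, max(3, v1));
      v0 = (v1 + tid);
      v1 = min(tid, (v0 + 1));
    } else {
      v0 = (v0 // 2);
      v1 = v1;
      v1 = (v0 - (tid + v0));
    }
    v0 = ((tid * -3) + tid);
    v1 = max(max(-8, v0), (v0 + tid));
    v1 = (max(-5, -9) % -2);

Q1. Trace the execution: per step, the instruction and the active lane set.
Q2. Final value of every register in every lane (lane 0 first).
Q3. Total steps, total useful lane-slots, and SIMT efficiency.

step 0: v1 <- 2                      {0,1,2,3,4,5,6,7}
step 1: eval (v0 < 4)                {0,1,2,3,4,5,6,7}
step 2: v1 <- min(tid, max(3, v1))   {0,1,2,3,4,5}
step 3: v0 <- (v1 + tid)             {0,1,2,3,4,5}
step 4: v1 <- min(tid, (v0 + 1))     {0,1,2,3,4,5}
step 5: v0 <- (v0 // 2)              {6,7}
step 6: v1 <- v1                     {6,7}
step 7: v1 <- (v0 - (tid + v0))      {6,7}
step 8: v0 <- ((tid * -3) + tid)     {0,1,2,3,4,5,6,7}
step 9: v1 <- max(max(-8, v0), (v0 + tid)) {0,1,2,3,4,5,6,7}
step 10: v1 <- (max(-5, -9) % -2)     {0,1,2,3,4,5,6,7}

Answer: 11 steps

v0: 0,-2,-4,-6,-8,-10,-12,-14
v1: -1,-1,-1,-1,-1,-1,-1,-1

steps = 11; useful = 64; efficiency = 64/88 = 8/11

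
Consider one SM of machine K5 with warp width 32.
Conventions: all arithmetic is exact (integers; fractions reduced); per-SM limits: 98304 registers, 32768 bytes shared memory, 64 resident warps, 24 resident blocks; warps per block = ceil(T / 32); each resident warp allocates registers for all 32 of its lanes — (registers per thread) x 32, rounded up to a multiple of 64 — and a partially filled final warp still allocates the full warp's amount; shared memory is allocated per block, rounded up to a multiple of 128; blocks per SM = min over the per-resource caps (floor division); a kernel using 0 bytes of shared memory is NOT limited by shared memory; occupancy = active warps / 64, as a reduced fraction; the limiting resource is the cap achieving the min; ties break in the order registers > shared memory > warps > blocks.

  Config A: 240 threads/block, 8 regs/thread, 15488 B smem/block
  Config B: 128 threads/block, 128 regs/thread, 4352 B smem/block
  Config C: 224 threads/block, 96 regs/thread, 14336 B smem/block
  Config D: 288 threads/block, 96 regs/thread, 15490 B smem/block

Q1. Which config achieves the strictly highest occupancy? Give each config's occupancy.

occupancies: A 1/4, B 3/8, C 7/32, D 9/32

Answer: B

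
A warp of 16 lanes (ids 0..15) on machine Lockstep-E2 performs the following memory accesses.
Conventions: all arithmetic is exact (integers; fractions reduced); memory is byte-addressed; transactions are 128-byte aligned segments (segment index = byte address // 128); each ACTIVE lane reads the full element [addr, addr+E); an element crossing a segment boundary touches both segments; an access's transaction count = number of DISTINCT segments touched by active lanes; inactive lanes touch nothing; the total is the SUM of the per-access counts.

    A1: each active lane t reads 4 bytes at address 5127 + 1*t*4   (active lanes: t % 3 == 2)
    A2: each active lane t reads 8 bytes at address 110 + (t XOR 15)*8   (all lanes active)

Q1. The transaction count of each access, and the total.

A1: 1 transaction
A2: 2 transactions

Answer: 1,2; total 3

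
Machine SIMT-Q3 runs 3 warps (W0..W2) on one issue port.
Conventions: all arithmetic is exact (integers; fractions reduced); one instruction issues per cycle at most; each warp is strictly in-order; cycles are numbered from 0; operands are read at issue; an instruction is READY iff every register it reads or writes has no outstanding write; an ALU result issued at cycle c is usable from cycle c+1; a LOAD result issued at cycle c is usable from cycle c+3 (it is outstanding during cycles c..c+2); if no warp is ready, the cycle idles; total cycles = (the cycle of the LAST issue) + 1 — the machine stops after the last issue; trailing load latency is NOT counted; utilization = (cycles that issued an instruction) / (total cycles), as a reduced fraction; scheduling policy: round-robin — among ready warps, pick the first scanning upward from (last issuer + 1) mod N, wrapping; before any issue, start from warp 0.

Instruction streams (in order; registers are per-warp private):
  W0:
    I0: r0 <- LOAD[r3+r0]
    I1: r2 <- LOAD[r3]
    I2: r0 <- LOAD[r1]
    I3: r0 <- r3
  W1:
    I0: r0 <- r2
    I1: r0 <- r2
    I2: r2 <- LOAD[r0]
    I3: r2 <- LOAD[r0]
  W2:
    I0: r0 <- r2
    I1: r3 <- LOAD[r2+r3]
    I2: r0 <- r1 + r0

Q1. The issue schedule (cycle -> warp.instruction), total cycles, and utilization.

cycle 0: W0.I0
cycle 1: W1.I0
cycle 2: W2.I0
cycle 3: W0.I1
cycle 4: W1.I1
cycle 5: W2.I1
cycle 6: W0.I2
cycle 7: W1.I2
cycle 8: W2.I2
cycle 9: W0.I3
cycle 10: W1.I3

Answer: 11 cycles, utilization 1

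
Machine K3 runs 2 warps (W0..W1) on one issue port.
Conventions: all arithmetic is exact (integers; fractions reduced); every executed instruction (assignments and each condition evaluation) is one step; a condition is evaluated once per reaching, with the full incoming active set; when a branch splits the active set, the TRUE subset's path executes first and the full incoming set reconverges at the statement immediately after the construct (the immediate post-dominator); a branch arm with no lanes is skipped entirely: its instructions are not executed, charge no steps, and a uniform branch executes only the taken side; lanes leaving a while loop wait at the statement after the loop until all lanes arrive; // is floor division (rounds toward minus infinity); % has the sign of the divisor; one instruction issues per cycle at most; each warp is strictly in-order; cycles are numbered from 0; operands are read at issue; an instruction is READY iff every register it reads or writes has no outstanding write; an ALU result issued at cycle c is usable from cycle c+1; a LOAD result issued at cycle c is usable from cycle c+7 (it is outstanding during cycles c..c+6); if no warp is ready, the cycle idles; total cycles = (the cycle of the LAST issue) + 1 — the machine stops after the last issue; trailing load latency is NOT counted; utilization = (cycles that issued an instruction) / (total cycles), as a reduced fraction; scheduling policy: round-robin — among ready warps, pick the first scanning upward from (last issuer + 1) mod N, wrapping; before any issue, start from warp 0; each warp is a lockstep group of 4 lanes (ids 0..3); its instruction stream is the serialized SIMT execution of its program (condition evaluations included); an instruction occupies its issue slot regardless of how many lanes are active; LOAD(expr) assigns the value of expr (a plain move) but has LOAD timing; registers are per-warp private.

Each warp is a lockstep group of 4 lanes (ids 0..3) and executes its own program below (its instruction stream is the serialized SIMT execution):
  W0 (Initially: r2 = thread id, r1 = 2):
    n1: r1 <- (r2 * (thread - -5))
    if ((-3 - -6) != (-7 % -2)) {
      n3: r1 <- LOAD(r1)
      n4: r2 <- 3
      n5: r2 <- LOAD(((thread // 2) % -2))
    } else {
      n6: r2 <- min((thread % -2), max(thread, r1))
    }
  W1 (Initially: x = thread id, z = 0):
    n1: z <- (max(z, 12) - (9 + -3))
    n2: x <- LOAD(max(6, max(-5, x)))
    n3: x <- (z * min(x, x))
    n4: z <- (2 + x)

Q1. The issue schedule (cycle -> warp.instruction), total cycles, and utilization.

cycle 0: W0.I0
cycle 1: W1.I0
cycle 2: W0.I1
cycle 3: W1.I1
cycle 4: W0.I2
cycle 5: W0.I3
cycle 6: W0.I4
cycle 7: idle
cycle 8: idle
cycle 9: idle
cycle 10: W1.I2
cycle 11: W1.I3

Answer: 12 cycles, utilization 3/4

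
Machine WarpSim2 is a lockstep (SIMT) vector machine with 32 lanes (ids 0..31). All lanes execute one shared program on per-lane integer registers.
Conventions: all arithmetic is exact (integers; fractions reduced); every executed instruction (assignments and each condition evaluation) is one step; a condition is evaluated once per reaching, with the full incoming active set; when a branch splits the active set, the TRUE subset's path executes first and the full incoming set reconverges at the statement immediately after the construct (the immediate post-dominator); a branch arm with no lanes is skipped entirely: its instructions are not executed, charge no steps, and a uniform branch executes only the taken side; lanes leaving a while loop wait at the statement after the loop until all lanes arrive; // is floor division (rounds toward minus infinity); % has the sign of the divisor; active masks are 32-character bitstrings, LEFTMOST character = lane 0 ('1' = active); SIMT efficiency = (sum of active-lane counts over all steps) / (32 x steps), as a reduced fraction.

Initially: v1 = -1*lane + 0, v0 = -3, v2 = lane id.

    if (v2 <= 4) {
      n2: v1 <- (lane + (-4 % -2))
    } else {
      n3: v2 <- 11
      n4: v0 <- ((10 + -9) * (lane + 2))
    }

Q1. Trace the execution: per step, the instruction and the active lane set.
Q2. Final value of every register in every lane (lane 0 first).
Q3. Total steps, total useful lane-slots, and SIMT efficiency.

step 0: eval (v2 <= 4)               11111111111111111111111111111111
step 1: v1 <- (lane + (-4 % -2))     11111000000000000000000000000000
step 2: v2 <- 11                     00000111111111111111111111111111
step 3: v0 <- ((10 + -9) * (lane + 2)) 00000111111111111111111111111111

Answer: 4 steps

v1: 0,1,2,3,4,-5,-6,-7,-8,-9,-10,-11,-12,-13,-14,-15,-16,-17,-18,-19,-20,-21,-22,-23,-24,-25,-26,-27,-28,-29,-30,-31
v0: -3,-3,-3,-3,-3,7,8,9,10,11,12,13,14,15,16,17,18,19,20,21,22,23,24,25,26,27,28,29,30,31,32,33
v2: 0,1,2,3,4,11,11,11,11,11,11,11,11,11,11,11,11,11,11,11,11,11,11,11,11,11,11,11,11,11,11,11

steps = 4; useful = 91; efficiency = 91/128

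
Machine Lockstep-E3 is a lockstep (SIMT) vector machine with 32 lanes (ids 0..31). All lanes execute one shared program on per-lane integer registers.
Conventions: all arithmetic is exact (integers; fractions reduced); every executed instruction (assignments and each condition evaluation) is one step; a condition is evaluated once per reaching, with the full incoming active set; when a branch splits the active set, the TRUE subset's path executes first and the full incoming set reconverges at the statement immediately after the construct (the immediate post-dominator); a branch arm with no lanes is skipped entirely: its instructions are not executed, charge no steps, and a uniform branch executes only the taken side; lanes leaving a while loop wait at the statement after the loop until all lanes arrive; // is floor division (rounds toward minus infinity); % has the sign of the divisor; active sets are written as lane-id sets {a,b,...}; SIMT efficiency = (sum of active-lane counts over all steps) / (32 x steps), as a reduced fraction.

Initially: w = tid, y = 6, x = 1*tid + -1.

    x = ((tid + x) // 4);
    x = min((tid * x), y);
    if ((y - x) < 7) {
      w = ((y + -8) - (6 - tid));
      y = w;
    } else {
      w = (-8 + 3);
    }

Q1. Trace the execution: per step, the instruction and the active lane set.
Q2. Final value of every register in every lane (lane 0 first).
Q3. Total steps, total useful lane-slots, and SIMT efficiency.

step 0: x <- ((tid + x) // 4)        {0,1,2,3,4,5,6,7,8,9,10,11,12,13,14,15,16,17,18,19,20,21,22,23,24,25,26,27,28,29,30,31}
step 1: x <- min((tid * x), y)       {0,1,2,3,4,5,6,7,8,9,10,11,12,13,14,15,16,17,18,19,20,21,22,23,24,25,26,27,28,29,30,31}
step 2: eval ((y - x) < 7)           {0,1,2,3,4,5,6,7,8,9,10,11,12,13,14,15,16,17,18,19,20,21,22,23,24,25,26,27,28,29,30,31}
step 3: w <- ((y + -8) - (6 - tid))  {0,1,2,3,4,5,6,7,8,9,10,11,12,13,14,15,16,17,18,19,20,21,22,23,24,25,26,27,28,29,30,31}
step 4: y <- w                       {0,1,2,3,4,5,6,7,8,9,10,11,12,13,14,15,16,17,18,19,20,21,22,23,24,25,26,27,28,29,30,31}

Answer: 5 steps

w: -8,-7,-6,-5,-4,-3,-2,-1,0,1,2,3,4,5,6,7,8,9,10,11,12,13,14,15,16,17,18,19,20,21,22,23
y: -8,-7,-6,-5,-4,-3,-2,-1,0,1,2,3,4,5,6,7,8,9,10,11,12,13,14,15,16,17,18,19,20,21,22,23
x: 0,0,0,3,4,6,6,6,6,6,6,6,6,6,6,6,6,6,6,6,6,6,6,6,6,6,6,6,6,6,6,6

steps = 5; useful = 160; efficiency = 160/160 = 1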